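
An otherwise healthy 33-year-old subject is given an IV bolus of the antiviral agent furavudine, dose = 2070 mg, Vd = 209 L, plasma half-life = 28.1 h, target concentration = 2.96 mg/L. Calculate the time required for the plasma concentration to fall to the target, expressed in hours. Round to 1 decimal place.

49.0 h

C₀ = Dose / Vd = 2070 / 209 = 9.904 mg/L
k = ln2 / t½ = 0.693147 / 28.1 = 0.02467 h⁻¹
t = ln(C₀ / C) / k = ln(9.904 / 2.96) / 0.02467
  = ln(3.346) / 0.02467 = 1.208 / 0.02467 = 48.97 h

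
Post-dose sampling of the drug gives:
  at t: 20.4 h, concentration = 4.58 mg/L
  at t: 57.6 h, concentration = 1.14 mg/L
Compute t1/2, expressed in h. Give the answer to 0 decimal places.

k = ln(C₁/C₂) / (t₂ − t₁) = ln(4.58/1.14) / (57.6 − 20.4)
  = 1.391 / 37.20 = 0.03739 h⁻¹
t½ = ln2 / k = 0.693147 / 0.03739 = 18.54 h

19 h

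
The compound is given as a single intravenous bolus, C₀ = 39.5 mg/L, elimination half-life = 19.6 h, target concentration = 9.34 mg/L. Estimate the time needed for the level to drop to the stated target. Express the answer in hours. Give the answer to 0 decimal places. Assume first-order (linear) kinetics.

41 h

k = ln2 / t½ = 0.693147 / 19.6 = 0.03536 h⁻¹
t = ln(C₀ / C) / k = ln(39.50 / 9.34) / 0.03536
  = ln(4.229) / 0.03536 = 1.442 / 0.03536 = 40.78 h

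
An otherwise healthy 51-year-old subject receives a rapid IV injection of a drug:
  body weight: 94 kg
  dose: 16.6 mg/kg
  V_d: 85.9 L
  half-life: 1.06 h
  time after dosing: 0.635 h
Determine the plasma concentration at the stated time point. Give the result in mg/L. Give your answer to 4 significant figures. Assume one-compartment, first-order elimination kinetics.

11.99 mg/L

Total dose = 16.6 × 94 = 1560 mg
C₀ = Dose / Vd = 1560 / 85.9 = 18.16 mg/L
k = ln2 / t½ = 0.693147 / 1.06 = 0.6539 h⁻¹
C = C₀ · e^(−k·t) = 18.16 × e^(−0.6539 × 0.635)
  = 18.16 × 0.6602 = 11.99 mg/L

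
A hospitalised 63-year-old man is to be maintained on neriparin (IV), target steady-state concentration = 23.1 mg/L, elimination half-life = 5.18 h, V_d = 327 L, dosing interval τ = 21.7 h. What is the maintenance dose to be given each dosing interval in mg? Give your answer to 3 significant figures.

21900 mg

k = ln2 / t½ = 0.693147 / 5.18 = 0.1338 h⁻¹
CL = k × Vd = 0.1338 × 327 = 43.75 L/h
At steady state, Dose/τ = Css × CL.
Dose = Css × CL × τ = 23.1 × 43.75 × 21.7 = 21930 mg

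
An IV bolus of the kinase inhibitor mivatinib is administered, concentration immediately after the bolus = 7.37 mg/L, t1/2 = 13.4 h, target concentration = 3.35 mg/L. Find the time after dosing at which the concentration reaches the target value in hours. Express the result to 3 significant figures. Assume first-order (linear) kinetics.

15.2 h

k = ln2 / t½ = 0.693147 / 13.4 = 0.05173 h⁻¹
t = ln(C₀ / C) / k = ln(7.370 / 3.35) / 0.05173
  = ln(2.200) / 0.05173 = 0.7885 / 0.05173 = 15.24 h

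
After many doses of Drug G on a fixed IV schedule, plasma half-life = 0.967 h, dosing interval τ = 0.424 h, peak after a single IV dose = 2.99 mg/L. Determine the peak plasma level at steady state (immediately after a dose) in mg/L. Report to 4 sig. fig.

k = ln2 / t½ = 0.693147 / 0.967 = 0.7168 h⁻¹
e^(−kτ) = e^(−0.7168 × 0.424) = 0.7379
Accumulation ratio R = 1 / (1 − e^(−kτ)) = 1 / (1 − 0.7379) = 3.815
Steady-state peak = C₀ × R = 2.99 × 3.815 = 11.41 mg/L

11.41 mg/L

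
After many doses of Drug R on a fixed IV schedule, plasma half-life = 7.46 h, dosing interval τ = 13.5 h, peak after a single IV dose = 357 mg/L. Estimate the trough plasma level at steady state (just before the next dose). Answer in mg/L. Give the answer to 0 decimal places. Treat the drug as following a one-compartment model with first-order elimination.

142 mg/L

k = ln2 / t½ = 0.693147 / 7.46 = 0.09292 h⁻¹
e^(−kτ) = e^(−0.09292 × 13.5) = 0.2852
Accumulation ratio R = 1 / (1 − e^(−kτ)) = 1 / (1 − 0.2852) = 1.399
Steady-state trough = C₀ × R × e^(−kτ) = 357 × 1.399 × 0.2852 = 142.4 mg/L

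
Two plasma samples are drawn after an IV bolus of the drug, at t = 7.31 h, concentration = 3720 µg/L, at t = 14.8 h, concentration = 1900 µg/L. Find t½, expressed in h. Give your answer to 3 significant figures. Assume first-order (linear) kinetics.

k = ln(C₁/C₂) / (t₂ − t₁) = ln(3720/1900) / (14.8 − 7.31)
  = 0.6719 / 7.490 = 0.08971 h⁻¹
t½ = ln2 / k = 0.693147 / 0.08971 = 7.727 h

7.73 h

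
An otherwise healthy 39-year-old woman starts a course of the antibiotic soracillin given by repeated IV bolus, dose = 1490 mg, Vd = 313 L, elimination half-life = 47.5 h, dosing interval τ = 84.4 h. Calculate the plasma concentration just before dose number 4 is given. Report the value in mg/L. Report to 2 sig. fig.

1.9 mg/L

C₀ per dose = Dose / Vd = 1490 / 313 = 4.760 mg/L
k = ln2 / t½ = 0.693147 / 47.5 = 0.01459 h⁻¹
Fraction remaining after one interval: r = e^(−kτ) = e^(−0.01459 × 84.4) = 0.2919
Before dose 4, 3 doses have been given (aged 1τ, 2τ, 3τ).
C_trough = C₀ × (r + r² + … + r^3) = C₀ × r(1−r^3)/(1−r)
        = 4.760 × 0.2919 × (1 − 0.02487) / (1 − 0.2919) = 1.913 mg/L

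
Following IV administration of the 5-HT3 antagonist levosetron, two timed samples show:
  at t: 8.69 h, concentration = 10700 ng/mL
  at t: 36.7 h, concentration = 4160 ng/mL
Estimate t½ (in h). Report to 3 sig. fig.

20.6 h

k = ln(C₁/C₂) / (t₂ − t₁) = ln(10700/4160) / (36.7 − 8.69)
  = 0.9447 / 28.01 = 0.03373 h⁻¹
t½ = ln2 / k = 0.693147 / 0.03373 = 20.55 h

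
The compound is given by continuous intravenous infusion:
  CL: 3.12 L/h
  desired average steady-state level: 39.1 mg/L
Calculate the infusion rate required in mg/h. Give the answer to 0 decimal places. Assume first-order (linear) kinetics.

122 mg/h

At steady state, infusion rate R₀ = Css × CL = 39.1 × 3.120 = 122.0 mg/h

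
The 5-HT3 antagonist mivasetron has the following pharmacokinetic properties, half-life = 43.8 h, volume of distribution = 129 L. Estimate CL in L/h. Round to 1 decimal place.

k = ln2 / t½ = 0.693147 / 43.8 = 0.01583 h⁻¹
CL = k × Vd = 0.01583 × 129 = 2.042 L/h

2.0 L/h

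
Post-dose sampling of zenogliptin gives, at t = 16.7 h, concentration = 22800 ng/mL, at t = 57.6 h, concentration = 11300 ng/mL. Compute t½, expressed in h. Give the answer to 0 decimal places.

40 h

k = ln(C₁/C₂) / (t₂ − t₁) = ln(22800/11300) / (57.6 − 16.7)
  = 0.7020 / 40.90 = 0.01716 h⁻¹
t½ = ln2 / k = 0.693147 / 0.01716 = 40.39 h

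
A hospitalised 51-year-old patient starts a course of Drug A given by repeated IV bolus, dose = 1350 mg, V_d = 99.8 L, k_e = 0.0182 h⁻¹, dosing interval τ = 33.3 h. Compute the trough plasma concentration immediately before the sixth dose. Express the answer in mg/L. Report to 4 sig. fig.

15.45 mg/L

C₀ per dose = Dose / Vd = 1350 / 99.8 = 13.53 mg/L
Fraction remaining after one interval: r = e^(−kτ) = e^(−0.01820 × 33.3) = 0.5455
Before dose 6, 5 doses have been given (aged 1τ, 2τ, 3τ, 4τ, 5τ).
C_trough = C₀ × (r + r² + … + r^5) = C₀ × r(1−r^5)/(1−r)
        = 13.53 × 0.5455 × (1 − 0.04830) / (1 − 0.5455) = 15.45 mg/L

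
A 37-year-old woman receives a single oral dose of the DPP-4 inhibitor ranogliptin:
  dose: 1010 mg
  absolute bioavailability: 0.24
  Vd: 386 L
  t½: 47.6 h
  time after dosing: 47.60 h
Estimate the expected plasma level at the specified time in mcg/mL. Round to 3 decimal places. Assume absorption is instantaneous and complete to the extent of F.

0.314 mcg/mL

Amount reaching circulation = F × Dose = 0.24 × 1010 = 242.4 mg
C₀ = F·Dose / Vd = 242.4 / 386 = 0.6280 mg/L
k = ln2 / t½ = 0.693147 / 47.6 = 0.01456 h⁻¹
t / t½ = 47.60 / 47.6 = 1 half-lives
C = C₀ × (1/2)^1 = 0.6280 × 0.5000 = 0.3140 mg/L
(0.3140 mg/L = 0.3140 mcg/mL)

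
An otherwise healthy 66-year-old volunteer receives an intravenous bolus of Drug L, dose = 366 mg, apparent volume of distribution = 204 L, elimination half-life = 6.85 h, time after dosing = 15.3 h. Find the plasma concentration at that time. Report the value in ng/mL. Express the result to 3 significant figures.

C₀ = Dose / Vd = 366.0 / 204 = 1.794 mg/L
k = ln2 / t½ = 0.693147 / 6.85 = 0.1012 h⁻¹
C = C₀ · e^(−k·t) = 1.794 × e^(−0.1012 × 15.3)
  = 1.794 × 0.2126 = 0.3814 mg/L
Convert: 0.3814 mg/L × 1000 = 381.4 ng/mL

381 ng/mL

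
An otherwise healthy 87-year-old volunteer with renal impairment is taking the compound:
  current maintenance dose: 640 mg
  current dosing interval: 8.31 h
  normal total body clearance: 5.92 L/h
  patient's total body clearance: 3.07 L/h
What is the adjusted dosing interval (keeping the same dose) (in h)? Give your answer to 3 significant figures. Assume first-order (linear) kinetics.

To keep the same average steady-state level, dosing rate must scale with clearance.
CL ratio = 3.07 / 5.92 = 0.5186
New interval (same dose) = 8.31 / 0.5186 = 16.02 h

16.0 h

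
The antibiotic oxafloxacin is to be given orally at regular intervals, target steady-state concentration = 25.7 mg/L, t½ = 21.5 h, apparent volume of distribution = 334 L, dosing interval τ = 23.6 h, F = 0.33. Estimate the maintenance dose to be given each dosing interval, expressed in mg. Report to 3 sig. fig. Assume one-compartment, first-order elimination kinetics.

k = ln2 / t½ = 0.693147 / 21.5 = 0.03224 h⁻¹
CL = k × Vd = 0.03224 × 334 = 10.77 L/h
At steady state, F × (Dose/τ) = Css × CL.
Dose = Css × CL × τ / F = 25.7 × 10.77 × 23.6 / 0.33 = 19790 mg

19800 mg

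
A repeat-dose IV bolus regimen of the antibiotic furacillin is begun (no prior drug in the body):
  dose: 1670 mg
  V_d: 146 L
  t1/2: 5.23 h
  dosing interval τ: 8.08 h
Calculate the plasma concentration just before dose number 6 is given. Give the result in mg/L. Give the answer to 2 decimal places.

C₀ per dose = Dose / Vd = 1670 / 146 = 11.44 mg/L
k = ln2 / t½ = 0.693147 / 5.23 = 0.1325 h⁻¹
Fraction remaining after one interval: r = e^(−kτ) = e^(−0.1325 × 8.08) = 0.3428
Before dose 6, 5 doses have been given (aged 1τ, 2τ, 3τ, 4τ, 5τ).
C_trough = C₀ × (r + r² + … + r^5) = C₀ × r(1−r^5)/(1−r)
        = 11.44 × 0.3428 × (1 − 0.004734) / (1 − 0.3428) = 5.939 mg/L

5.94 mg/L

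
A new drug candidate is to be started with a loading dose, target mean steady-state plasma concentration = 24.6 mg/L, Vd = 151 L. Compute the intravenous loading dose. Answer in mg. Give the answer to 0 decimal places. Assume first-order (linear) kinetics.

LD = Css × Vd = 24.6 × 151 = 3715 mg

3715 mg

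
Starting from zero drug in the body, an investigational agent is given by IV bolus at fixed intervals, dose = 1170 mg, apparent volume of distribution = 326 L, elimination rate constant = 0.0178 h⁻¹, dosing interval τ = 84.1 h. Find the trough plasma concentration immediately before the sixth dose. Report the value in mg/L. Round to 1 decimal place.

1.0 mg/L

C₀ per dose = Dose / Vd = 1170 / 326 = 3.589 mg/L
Fraction remaining after one interval: r = e^(−kτ) = e^(−0.01780 × 84.1) = 0.2238
Before dose 6, 5 doses have been given (aged 1τ, 2τ, 3τ, 4τ, 5τ).
C_trough = C₀ × (r + r² + … + r^5) = C₀ × r(1−r^5)/(1−r)
        = 3.589 × 0.2238 × (1 − 0.0005614) / (1 − 0.2238) = 1.034 mg/L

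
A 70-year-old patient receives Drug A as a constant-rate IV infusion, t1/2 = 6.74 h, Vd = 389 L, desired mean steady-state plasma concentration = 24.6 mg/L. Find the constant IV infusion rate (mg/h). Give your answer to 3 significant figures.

984 mg/h

k = ln2 / t½ = 0.693147 / 6.74 = 0.1028 h⁻¹
CL = k × Vd = 0.1028 × 389 = 39.99 L/h
At steady state, infusion rate R₀ = Css × CL = 24.6 × 39.99 = 983.8 mg/h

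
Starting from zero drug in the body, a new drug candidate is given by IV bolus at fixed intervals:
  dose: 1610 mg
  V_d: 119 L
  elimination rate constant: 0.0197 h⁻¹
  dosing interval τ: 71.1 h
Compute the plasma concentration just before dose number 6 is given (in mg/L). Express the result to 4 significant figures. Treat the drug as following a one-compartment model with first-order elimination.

4.420 mg/L

C₀ per dose = Dose / Vd = 1610 / 119 = 13.53 mg/L
Fraction remaining after one interval: r = e^(−kτ) = e^(−0.01970 × 71.1) = 0.2464
Before dose 6, 5 doses have been given (aged 1τ, 2τ, 3τ, 4τ, 5τ).
C_trough = C₀ × (r + r² + … + r^5) = C₀ × r(1−r^5)/(1−r)
        = 13.53 × 0.2464 × (1 − 0.0009082) / (1 − 0.2464) = 4.420 mg/L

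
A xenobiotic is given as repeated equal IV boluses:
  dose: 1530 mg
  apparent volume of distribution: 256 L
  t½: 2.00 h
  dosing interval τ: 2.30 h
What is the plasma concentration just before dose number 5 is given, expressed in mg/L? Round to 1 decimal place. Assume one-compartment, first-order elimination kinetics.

4.7 mg/L

C₀ per dose = Dose / Vd = 1530 / 256 = 5.977 mg/L
k = ln2 / t½ = 0.693147 / 2.00 = 0.3466 h⁻¹
Fraction remaining after one interval: r = e^(−kτ) = e^(−0.3466 × 2.30) = 0.4506
Before dose 5, 4 doses have been given (aged 1τ, 2τ, 3τ, 4τ).
C_trough = C₀ × (r + r² + … + r^4) = C₀ × r(1−r^4)/(1−r)
        = 5.977 × 0.4506 × (1 − 0.04123) / (1 − 0.4506) = 4.700 mg/L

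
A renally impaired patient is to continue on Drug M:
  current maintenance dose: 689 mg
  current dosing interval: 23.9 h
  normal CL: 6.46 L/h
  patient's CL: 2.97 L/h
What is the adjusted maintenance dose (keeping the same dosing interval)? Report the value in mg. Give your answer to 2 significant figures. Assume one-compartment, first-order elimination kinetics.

320 mg

To keep the same average steady-state level, dosing rate must scale with clearance.
CL ratio = 2.97 / 6.46 = 0.4598
New dose (same interval) = 689 × 0.4598 = 316.8 mg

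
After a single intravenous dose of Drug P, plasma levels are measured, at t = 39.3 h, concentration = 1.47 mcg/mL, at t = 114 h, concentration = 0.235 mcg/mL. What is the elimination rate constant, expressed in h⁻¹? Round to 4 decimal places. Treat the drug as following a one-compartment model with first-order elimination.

0.0245 h⁻¹

k = ln(C₁/C₂) / (t₂ − t₁) = ln(1.47/0.235) / (114 − 39.3)
  = 1.833 / 74.70 = 0.02454 h⁻¹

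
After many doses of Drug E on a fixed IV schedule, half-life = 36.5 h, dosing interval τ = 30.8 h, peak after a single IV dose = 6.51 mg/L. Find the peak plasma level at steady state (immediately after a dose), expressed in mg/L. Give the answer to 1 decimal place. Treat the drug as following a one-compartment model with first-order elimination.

k = ln2 / t½ = 0.693147 / 36.5 = 0.01899 h⁻¹
e^(−kτ) = e^(−0.01899 × 30.8) = 0.5572
Accumulation ratio R = 1 / (1 − e^(−kτ)) = 1 / (1 − 0.5572) = 2.258
Steady-state peak = C₀ × R = 6.51 × 2.258 = 14.70 mg/L

14.7 mg/L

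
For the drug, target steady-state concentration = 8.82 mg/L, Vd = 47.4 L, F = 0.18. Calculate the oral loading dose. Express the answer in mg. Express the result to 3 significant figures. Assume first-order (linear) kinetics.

2320 mg

LD = Css × Vd / F = 8.82 × 47.4 / 0.18 = 2323 mg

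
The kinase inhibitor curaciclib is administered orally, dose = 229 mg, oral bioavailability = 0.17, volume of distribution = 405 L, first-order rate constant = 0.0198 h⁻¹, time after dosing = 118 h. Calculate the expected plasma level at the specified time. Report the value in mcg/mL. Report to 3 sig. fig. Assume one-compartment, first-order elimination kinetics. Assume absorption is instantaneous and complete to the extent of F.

Amount reaching circulation = F × Dose = 0.17 × 229.0 = 38.93 mg
C₀ = F·Dose / Vd = 38.93 / 405 = 0.09612 mg/L
C = C₀ · e^(−k·t) = 0.09612 × e^(−0.01980 × 118)
  = 0.09612 × 0.09668 = 0.009293 mg/L
(0.009293 mg/L = 0.009293 mcg/mL)

0.00929 mcg/mL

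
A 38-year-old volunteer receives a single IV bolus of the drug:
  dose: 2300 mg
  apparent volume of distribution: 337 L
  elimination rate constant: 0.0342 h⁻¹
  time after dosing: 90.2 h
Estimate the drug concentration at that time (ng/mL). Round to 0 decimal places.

C₀ = Dose / Vd = 2300 / 337 = 6.825 mg/L
C = C₀ · e^(−k·t) = 6.825 × e^(−0.03420 × 90.2)
  = 6.825 × 0.04574 = 0.3122 mg/L
Convert: 0.3122 mg/L × 1000 = 312.2 ng/mL

312 ng/mL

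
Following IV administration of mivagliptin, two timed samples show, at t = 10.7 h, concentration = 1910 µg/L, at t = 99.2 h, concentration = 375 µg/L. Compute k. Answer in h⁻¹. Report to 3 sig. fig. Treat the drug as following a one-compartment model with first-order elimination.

k = ln(C₁/C₂) / (t₂ − t₁) = ln(1910/375) / (99.2 − 10.7)
  = 1.628 / 88.50 = 0.01840 h⁻¹

0.0184 h⁻¹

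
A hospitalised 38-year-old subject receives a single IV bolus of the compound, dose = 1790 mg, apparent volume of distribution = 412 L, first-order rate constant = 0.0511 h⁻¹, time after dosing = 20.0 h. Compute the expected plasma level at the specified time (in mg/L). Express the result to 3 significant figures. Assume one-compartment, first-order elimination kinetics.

C₀ = Dose / Vd = 1790 / 412 = 4.345 mg/L
C = C₀ · e^(−k·t) = 4.345 × e^(−0.05110 × 20.0)
  = 4.345 × 0.3599 = 1.564 mg/L

1.56 mg/L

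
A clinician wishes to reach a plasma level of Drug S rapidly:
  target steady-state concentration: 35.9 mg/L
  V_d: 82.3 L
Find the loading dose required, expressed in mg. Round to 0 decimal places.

LD = Css × Vd = 35.9 × 82.3 = 2955 mg

2955 mg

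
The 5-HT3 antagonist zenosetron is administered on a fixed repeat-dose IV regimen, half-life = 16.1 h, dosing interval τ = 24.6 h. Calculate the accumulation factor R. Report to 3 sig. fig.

k = ln2 / t½ = 0.693147 / 16.1 = 0.04305 h⁻¹
e^(−kτ) = e^(−0.04305 × 24.6) = 0.3468
Accumulation ratio R = 1 / (1 − e^(−kτ)) = 1 / (1 − 0.3468) = 1.531

1.53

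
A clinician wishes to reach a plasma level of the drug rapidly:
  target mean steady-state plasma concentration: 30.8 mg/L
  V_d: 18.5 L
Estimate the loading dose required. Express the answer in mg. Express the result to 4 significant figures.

LD = Css × Vd = 30.8 × 18.5 = 569.8 mg

569.8 mg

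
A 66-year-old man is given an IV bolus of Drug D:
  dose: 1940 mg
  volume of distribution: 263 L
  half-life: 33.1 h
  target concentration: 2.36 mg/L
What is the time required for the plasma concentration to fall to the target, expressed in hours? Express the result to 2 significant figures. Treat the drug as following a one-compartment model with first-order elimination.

54 h

C₀ = Dose / Vd = 1940 / 263 = 7.376 mg/L
k = ln2 / t½ = 0.693147 / 33.1 = 0.02094 h⁻¹
t = ln(C₀ / C) / k = ln(7.376 / 2.36) / 0.02094
  = ln(3.125) / 0.02094 = 1.139 / 0.02094 = 54.39 h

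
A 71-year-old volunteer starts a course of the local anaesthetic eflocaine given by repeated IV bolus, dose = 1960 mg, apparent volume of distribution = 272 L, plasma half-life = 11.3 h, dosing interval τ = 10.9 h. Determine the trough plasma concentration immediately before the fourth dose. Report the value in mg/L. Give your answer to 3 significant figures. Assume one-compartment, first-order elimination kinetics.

C₀ per dose = Dose / Vd = 1960 / 272 = 7.206 mg/L
k = ln2 / t½ = 0.693147 / 11.3 = 0.06134 h⁻¹
Fraction remaining after one interval: r = e^(−kτ) = e^(−0.06134 × 10.9) = 0.5124
Before dose 4, 3 doses have been given (aged 1τ, 2τ, 3τ).
C_trough = C₀ × (r + r² + … + r^3) = C₀ × r(1−r^3)/(1−r)
        = 7.206 × 0.5124 × (1 − 0.1345) / (1 − 0.5124) = 6.554 mg/L

6.55 mg/L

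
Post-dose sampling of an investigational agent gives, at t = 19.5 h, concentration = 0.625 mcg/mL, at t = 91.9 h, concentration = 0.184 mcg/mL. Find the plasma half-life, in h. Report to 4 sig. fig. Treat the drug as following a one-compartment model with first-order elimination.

41.04 h

k = ln(C₁/C₂) / (t₂ − t₁) = ln(0.625/0.184) / (91.9 − 19.5)
  = 1.223 / 72.40 = 0.01689 h⁻¹
t½ = ln2 / k = 0.693147 / 0.01689 = 41.04 h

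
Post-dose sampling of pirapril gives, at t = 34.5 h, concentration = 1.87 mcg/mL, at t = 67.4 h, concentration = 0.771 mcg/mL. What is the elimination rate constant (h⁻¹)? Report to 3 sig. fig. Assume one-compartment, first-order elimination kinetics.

0.0269 h⁻¹

k = ln(C₁/C₂) / (t₂ − t₁) = ln(1.87/0.771) / (67.4 − 34.5)
  = 0.8860 / 32.90 = 0.02693 h⁻¹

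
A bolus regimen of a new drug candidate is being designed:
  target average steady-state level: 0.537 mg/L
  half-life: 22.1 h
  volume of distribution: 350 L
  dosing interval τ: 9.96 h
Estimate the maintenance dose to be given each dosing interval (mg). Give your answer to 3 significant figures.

58.7 mg

k = ln2 / t½ = 0.693147 / 22.1 = 0.03136 h⁻¹
CL = k × Vd = 0.03136 × 350 = 10.98 L/h
At steady state, Dose/τ = Css × CL.
Dose = Css × CL × τ = 0.537 × 10.98 × 9.96 = 58.73 mg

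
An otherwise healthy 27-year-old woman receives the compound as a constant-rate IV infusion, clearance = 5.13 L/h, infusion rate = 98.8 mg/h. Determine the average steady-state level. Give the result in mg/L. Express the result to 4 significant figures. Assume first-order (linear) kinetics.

19.26 mg/L

At steady state Css = R₀ / CL = 98.8 / 5.130 = 19.26 mg/L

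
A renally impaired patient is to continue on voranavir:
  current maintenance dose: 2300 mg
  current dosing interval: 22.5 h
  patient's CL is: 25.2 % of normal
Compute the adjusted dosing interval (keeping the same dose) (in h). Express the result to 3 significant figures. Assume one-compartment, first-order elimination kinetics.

89.3 h

To keep the same average steady-state level, dosing rate must scale with clearance.
CL ratio = 25.2 / 100 = 0.2520
New interval (same dose) = 22.5 / 0.2520 = 89.29 h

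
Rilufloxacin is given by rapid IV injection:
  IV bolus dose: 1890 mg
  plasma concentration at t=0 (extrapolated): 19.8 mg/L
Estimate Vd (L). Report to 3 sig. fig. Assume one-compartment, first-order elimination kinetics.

Vd = Dose / C₀ = 1890 / 19.8 = 95.45 L

95.5 L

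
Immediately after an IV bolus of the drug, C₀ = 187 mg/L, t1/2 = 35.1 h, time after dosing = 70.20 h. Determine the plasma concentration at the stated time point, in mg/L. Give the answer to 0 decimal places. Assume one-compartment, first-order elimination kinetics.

47 mg/L

k = ln2 / t½ = 0.693147 / 35.1 = 0.01975 h⁻¹
t / t½ = 70.20 / 35.1 = 2 half-lives
C = C₀ × (1/2)^2 = 187.0 × 0.2500 = 46.75 mg/L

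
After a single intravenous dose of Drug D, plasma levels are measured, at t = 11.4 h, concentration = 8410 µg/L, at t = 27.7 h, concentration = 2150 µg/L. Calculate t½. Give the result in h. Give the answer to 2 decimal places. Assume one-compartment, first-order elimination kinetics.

8.28 h

k = ln(C₁/C₂) / (t₂ − t₁) = ln(8410/2150) / (27.7 − 11.4)
  = 1.364 / 16.30 = 0.08368 h⁻¹
t½ = ln2 / k = 0.693147 / 0.08368 = 8.283 h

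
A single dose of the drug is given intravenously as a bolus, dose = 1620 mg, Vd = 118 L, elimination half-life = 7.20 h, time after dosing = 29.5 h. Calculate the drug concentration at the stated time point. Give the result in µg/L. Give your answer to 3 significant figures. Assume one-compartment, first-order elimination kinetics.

C₀ = Dose / Vd = 1620 / 118 = 13.73 mg/L
k = ln2 / t½ = 0.693147 / 7.20 = 0.09627 h⁻¹
C = C₀ · e^(−k·t) = 13.73 × e^(−0.09627 × 29.5)
  = 13.73 × 0.05843 = 0.8022 mg/L
Convert: 0.8022 mg/L × 1000 = 802.2 µg/L

802 µg/L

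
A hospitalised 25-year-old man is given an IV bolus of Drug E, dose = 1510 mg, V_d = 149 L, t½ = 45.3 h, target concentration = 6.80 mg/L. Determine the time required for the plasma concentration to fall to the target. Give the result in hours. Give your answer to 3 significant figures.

26.1 h

C₀ = Dose / Vd = 1510 / 149 = 10.13 mg/L
k = ln2 / t½ = 0.693147 / 45.3 = 0.01530 h⁻¹
t = ln(C₀ / C) / k = ln(10.13 / 6.80) / 0.01530
  = ln(1.490) / 0.01530 = 0.3988 / 0.01530 = 26.07 h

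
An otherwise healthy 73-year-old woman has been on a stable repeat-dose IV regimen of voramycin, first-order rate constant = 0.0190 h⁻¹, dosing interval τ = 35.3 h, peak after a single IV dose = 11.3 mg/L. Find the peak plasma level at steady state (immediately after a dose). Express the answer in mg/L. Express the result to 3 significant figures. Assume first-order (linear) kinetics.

23.1 mg/L

e^(−kτ) = e^(−0.01900 × 35.3) = 0.5114
Accumulation ratio R = 1 / (1 − e^(−kτ)) = 1 / (1 − 0.5114) = 2.047
Steady-state peak = C₀ × R = 11.3 × 2.047 = 23.13 mg/L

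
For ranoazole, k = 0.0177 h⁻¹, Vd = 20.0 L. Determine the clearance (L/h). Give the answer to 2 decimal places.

0.35 L/h

CL = k × Vd = 0.0177 × 20.0 = 0.3540 L/h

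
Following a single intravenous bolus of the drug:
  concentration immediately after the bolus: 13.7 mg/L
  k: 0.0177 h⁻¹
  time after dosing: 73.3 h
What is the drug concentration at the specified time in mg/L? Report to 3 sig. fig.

C = C₀ · e^(−k·t) = 13.70 × e^(−0.01770 × 73.3)
  = 13.70 × 0.2732 = 3.743 mg/L

3.74 mg/L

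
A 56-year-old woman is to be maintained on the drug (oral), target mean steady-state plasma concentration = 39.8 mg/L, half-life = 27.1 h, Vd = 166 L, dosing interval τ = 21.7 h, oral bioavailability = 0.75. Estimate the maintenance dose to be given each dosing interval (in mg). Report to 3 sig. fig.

4890 mg

k = ln2 / t½ = 0.693147 / 27.1 = 0.02558 h⁻¹
CL = k × Vd = 0.02558 × 166 = 4.246 L/h
At steady state, F × (Dose/τ) = Css × CL.
Dose = Css × CL × τ / F = 39.8 × 4.246 × 21.7 / 0.75 = 4889 mg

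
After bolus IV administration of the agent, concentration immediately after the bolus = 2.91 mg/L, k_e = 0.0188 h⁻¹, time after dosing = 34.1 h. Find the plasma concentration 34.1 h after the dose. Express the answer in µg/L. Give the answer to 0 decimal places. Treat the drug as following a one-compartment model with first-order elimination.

1533 µg/L

C = C₀ · e^(−k·t) = 2.910 × e^(−0.01880 × 34.1)
  = 2.910 × 0.5267 = 1.533 mg/L
Convert: 1.533 mg/L × 1000 = 1533 µg/L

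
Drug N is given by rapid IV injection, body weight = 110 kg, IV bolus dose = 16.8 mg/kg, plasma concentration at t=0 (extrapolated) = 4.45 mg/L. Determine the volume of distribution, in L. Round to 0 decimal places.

Dose = 16.8 × 110 = 1848 mg
Vd = Dose / C₀ = 1848 / 4.45 = 415.3 L

415 L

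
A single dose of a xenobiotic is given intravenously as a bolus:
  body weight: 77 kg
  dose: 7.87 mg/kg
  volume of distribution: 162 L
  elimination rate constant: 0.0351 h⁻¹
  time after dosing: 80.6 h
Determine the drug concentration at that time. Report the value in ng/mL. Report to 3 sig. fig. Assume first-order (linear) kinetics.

Total dose = 7.87 × 77 = 606.0 mg
C₀ = Dose / Vd = 606.0 / 162 = 3.741 mg/L
C = C₀ · e^(−k·t) = 3.741 × e^(−0.03510 × 80.6)
  = 3.741 × 0.05907 = 0.2210 mg/L
Convert: 0.2210 mg/L × 1000 = 221.0 ng/mL

221 ng/mL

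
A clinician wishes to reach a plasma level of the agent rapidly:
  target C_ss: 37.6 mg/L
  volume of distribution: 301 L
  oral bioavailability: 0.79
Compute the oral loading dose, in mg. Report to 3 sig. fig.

LD = Css × Vd / F = 37.6 × 301 / 0.79 = 14330 mg

14300 mg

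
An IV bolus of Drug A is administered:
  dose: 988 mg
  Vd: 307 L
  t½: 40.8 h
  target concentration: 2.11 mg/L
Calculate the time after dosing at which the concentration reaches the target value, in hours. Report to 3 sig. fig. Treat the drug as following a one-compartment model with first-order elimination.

C₀ = Dose / Vd = 988.0 / 307 = 3.218 mg/L
k = ln2 / t½ = 0.693147 / 40.8 = 0.01699 h⁻¹
t = ln(C₀ / C) / k = ln(3.218 / 2.11) / 0.01699
  = ln(1.525) / 0.01699 = 0.4220 / 0.01699 = 24.84 h

24.8 h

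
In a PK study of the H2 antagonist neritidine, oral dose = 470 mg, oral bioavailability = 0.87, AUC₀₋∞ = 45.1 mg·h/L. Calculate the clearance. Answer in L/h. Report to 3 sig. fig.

9.07 L/h

CL = F·Dose / AUC = 0.87 × 470 / 45.1 = 9.067 L/h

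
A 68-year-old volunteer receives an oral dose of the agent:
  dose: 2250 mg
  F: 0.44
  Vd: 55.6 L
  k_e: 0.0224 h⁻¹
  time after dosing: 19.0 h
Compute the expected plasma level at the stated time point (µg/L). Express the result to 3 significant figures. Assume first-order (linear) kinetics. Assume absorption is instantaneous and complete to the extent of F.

11600 µg/L

Amount reaching circulation = F × Dose = 0.44 × 2250 = 990.0 mg
C₀ = F·Dose / Vd = 990.0 / 55.6 = 17.81 mg/L
C = C₀ · e^(−k·t) = 17.81 × e^(−0.02240 × 19.0)
  = 17.81 × 0.6534 = 11.64 mg/L
Convert: 11.64 mg/L × 1000 = 11640 µg/L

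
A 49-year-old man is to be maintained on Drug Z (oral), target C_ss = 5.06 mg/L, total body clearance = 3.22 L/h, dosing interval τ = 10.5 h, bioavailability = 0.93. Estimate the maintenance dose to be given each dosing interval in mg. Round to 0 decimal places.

184 mg

At steady state, F × (Dose/τ) = Css × CL.
Dose = Css × CL × τ / F = 5.06 × 3.220 × 10.5 / 0.93 = 184.0 mg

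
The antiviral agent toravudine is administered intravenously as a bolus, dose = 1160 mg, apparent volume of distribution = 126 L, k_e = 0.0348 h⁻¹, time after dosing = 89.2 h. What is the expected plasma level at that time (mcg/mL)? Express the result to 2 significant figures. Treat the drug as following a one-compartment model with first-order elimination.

0.41 mcg/mL

C₀ = Dose / Vd = 1160 / 126 = 9.206 mg/L
C = C₀ · e^(−k·t) = 9.206 × e^(−0.03480 × 89.2)
  = 9.206 × 0.04486 = 0.4130 mg/L
(0.4130 mg/L = 0.4130 mcg/mL)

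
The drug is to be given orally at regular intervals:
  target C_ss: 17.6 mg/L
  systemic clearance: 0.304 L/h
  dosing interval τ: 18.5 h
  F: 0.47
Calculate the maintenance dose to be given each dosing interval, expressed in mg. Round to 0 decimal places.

At steady state, F × (Dose/τ) = Css × CL.
Dose = Css × CL × τ / F = 17.6 × 0.3040 × 18.5 / 0.47 = 210.6 mg

211 mg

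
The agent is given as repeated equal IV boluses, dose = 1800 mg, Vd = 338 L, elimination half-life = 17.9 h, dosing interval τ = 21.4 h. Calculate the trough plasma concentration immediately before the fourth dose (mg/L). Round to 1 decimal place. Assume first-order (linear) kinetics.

C₀ per dose = Dose / Vd = 1800 / 338 = 5.325 mg/L
k = ln2 / t½ = 0.693147 / 17.9 = 0.03872 h⁻¹
Fraction remaining after one interval: r = e^(−kτ) = e^(−0.03872 × 21.4) = 0.4367
Before dose 4, 3 doses have been given (aged 1τ, 2τ, 3τ).
C_trough = C₀ × (r + r² + … + r^3) = C₀ × r(1−r^3)/(1−r)
        = 5.325 × 0.4367 × (1 − 0.08328) / (1 − 0.4367) = 3.784 mg/L

3.8 mg/L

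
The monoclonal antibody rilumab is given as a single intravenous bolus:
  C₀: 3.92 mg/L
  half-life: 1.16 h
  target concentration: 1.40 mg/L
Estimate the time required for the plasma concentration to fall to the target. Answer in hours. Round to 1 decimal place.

1.7 h

k = ln2 / t½ = 0.693147 / 1.16 = 0.5975 h⁻¹
t = ln(C₀ / C) / k = ln(3.920 / 1.40) / 0.5975
  = ln(2.800) / 0.5975 = 1.030 / 0.5975 = 1.724 h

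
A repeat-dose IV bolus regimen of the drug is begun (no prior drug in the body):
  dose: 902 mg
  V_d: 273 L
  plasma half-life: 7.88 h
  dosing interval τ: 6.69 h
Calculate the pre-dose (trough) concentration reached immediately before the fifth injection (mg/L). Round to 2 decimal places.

3.73 mg/L

C₀ per dose = Dose / Vd = 902 / 273 = 3.304 mg/L
k = ln2 / t½ = 0.693147 / 7.88 = 0.08796 h⁻¹
Fraction remaining after one interval: r = e^(−kτ) = e^(−0.08796 × 6.69) = 0.5552
Before dose 5, 4 doses have been given (aged 1τ, 2τ, 3τ, 4τ).
C_trough = C₀ × (r + r² + … + r^4) = C₀ × r(1−r^4)/(1−r)
        = 3.304 × 0.5552 × (1 − 0.09502) / (1 − 0.5552) = 3.732 mg/L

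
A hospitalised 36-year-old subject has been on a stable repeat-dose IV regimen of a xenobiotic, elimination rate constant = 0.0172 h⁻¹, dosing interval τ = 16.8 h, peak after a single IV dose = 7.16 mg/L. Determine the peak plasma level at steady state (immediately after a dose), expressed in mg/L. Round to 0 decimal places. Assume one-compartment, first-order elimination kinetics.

e^(−kτ) = e^(−0.01720 × 16.8) = 0.7490
Accumulation ratio R = 1 / (1 − e^(−kτ)) = 1 / (1 − 0.7490) = 3.984
Steady-state peak = C₀ × R = 7.16 × 3.984 = 28.53 mg/L

29 mg/L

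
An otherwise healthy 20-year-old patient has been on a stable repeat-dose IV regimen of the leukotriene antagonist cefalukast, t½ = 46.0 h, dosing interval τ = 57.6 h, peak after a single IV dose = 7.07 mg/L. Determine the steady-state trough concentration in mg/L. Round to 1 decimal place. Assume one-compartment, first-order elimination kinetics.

k = ln2 / t½ = 0.693147 / 46.0 = 0.01507 h⁻¹
e^(−kτ) = e^(−0.01507 × 57.6) = 0.4198
Accumulation ratio R = 1 / (1 − e^(−kτ)) = 1 / (1 − 0.4198) = 1.724
Steady-state trough = C₀ × R × e^(−kτ) = 7.07 × 1.724 × 0.4198 = 5.117 mg/L

5.1 mg/L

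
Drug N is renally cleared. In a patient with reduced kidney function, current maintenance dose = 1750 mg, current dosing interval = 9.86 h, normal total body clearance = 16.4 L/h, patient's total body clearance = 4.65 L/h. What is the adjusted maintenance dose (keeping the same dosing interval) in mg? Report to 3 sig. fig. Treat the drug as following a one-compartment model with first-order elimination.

To keep the same average steady-state level, dosing rate must scale with clearance.
CL ratio = 4.65 / 16.4 = 0.2835
New dose (same interval) = 1750 × 0.2835 = 496.1 mg

496 mg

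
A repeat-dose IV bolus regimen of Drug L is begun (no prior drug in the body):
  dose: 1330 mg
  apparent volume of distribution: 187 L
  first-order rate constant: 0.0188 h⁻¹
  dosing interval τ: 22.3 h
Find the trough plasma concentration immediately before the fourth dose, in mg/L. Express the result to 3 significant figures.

C₀ per dose = Dose / Vd = 1330 / 187 = 7.112 mg/L
Fraction remaining after one interval: r = e^(−kτ) = e^(−0.01880 × 22.3) = 0.6575
Before dose 4, 3 doses have been given (aged 1τ, 2τ, 3τ).
C_trough = C₀ × (r + r² + … + r^3) = C₀ × r(1−r^3)/(1−r)
        = 7.112 × 0.6575 × (1 − 0.2842) / (1 − 0.6575) = 9.773 mg/L

9.77 mg/L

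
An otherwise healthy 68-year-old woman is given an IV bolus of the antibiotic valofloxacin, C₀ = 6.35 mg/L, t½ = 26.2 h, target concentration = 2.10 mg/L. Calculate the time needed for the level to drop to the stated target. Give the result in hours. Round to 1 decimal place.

41.8 h

k = ln2 / t½ = 0.693147 / 26.2 = 0.02646 h⁻¹
t = ln(C₀ / C) / k = ln(6.350 / 2.10) / 0.02646
  = ln(3.024) / 0.02646 = 1.107 / 0.02646 = 41.84 h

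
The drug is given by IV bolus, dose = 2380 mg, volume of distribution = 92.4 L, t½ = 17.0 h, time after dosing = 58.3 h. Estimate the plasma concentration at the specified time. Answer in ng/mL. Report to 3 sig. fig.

C₀ = Dose / Vd = 2380 / 92.4 = 25.76 mg/L
k = ln2 / t½ = 0.693147 / 17.0 = 0.04077 h⁻¹
C = C₀ · e^(−k·t) = 25.76 × e^(−0.04077 × 58.3)
  = 25.76 × 0.09284 = 2.392 mg/L
Convert: 2.392 mg/L × 1000 = 2392 ng/mL

2390 ng/mL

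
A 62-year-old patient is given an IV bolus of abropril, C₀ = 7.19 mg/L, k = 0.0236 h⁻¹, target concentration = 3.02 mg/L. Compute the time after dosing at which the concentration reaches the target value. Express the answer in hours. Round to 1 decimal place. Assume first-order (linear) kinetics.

36.8 h

t = ln(C₀ / C) / k = ln(7.190 / 3.02) / 0.02360
  = ln(2.381) / 0.02360 = 0.8675 / 0.02360 = 36.76 h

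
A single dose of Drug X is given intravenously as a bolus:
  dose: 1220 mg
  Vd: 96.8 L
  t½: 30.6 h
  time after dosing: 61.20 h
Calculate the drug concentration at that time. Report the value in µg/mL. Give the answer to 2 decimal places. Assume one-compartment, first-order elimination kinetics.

3.15 µg/mL

C₀ = Dose / Vd = 1220 / 96.8 = 12.60 mg/L
k = ln2 / t½ = 0.693147 / 30.6 = 0.02265 h⁻¹
t / t½ = 61.20 / 30.6 = 2 half-lives
C = C₀ × (1/2)^2 = 12.60 × 0.2500 = 3.150 mg/L
(3.150 mg/L = 3.150 µg/mL)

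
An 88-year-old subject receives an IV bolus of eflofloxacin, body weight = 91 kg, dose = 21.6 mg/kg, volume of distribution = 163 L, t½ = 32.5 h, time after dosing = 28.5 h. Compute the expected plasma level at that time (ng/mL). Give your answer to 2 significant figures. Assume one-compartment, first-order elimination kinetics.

Total dose = 21.6 × 91 = 1966 mg
C₀ = Dose / Vd = 1966 / 163 = 12.06 mg/L
k = ln2 / t½ = 0.693147 / 32.5 = 0.02133 h⁻¹
C = C₀ · e^(−k·t) = 12.06 × e^(−0.02133 × 28.5)
  = 12.06 × 0.5445 = 6.567 mg/L
Convert: 6.567 mg/L × 1000 = 6567 ng/mL

6600 ng/mL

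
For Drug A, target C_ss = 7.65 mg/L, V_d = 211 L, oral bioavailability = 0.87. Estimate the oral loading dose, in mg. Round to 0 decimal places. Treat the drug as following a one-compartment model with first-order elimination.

1855 mg

LD = Css × Vd / F = 7.65 × 211 / 0.87 = 1855 mg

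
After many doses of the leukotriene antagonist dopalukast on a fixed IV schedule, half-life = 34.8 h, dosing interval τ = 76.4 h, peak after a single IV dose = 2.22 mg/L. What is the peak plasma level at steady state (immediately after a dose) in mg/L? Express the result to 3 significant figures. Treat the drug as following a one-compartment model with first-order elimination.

2.84 mg/L

k = ln2 / t½ = 0.693147 / 34.8 = 0.01992 h⁻¹
e^(−kτ) = e^(−0.01992 × 76.4) = 0.2183
Accumulation ratio R = 1 / (1 − e^(−kτ)) = 1 / (1 − 0.2183) = 1.279
Steady-state peak = C₀ × R = 2.22 × 1.279 = 2.839 mg/L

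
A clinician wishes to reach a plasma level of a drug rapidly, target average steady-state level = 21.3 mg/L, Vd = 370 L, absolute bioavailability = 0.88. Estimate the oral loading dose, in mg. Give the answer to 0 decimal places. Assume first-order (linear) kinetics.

LD = Css × Vd / F = 21.3 × 370 / 0.88 = 8956 mg

8956 mg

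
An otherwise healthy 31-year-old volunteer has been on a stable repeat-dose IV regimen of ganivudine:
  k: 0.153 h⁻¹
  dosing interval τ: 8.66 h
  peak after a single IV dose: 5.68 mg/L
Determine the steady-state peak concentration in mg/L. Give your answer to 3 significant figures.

e^(−kτ) = e^(−0.1530 × 8.66) = 0.2658
Accumulation ratio R = 1 / (1 − e^(−kτ)) = 1 / (1 − 0.2658) = 1.362
Steady-state peak = C₀ × R = 5.68 × 1.362 = 7.736 mg/L

7.74 mg/L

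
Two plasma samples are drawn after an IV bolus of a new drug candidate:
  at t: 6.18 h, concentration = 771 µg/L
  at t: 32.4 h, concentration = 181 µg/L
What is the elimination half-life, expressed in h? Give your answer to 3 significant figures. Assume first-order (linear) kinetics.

12.5 h

k = ln(C₁/C₂) / (t₂ − t₁) = ln(771/181) / (32.4 − 6.18)
  = 1.449 / 26.22 = 0.05526 h⁻¹
t½ = ln2 / k = 0.693147 / 0.05526 = 12.54 h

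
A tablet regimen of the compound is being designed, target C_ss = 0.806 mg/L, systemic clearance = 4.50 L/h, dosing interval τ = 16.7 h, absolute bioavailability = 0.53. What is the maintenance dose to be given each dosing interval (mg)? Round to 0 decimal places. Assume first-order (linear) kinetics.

At steady state, F × (Dose/τ) = Css × CL.
Dose = Css × CL × τ / F = 0.806 × 4.500 × 16.7 / 0.53 = 114.3 mg

114 mg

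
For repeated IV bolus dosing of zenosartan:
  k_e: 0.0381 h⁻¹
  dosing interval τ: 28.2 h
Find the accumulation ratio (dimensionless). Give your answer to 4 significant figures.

1.519

e^(−kτ) = e^(−0.03810 × 28.2) = 0.3415
Accumulation ratio R = 1 / (1 − e^(−kτ)) = 1 / (1 − 0.3415) = 1.519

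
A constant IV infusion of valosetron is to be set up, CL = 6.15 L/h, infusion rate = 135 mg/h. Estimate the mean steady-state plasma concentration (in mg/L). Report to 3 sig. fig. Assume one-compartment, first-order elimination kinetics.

22.0 mg/L

At steady state Css = R₀ / CL = 135 / 6.150 = 21.95 mg/L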